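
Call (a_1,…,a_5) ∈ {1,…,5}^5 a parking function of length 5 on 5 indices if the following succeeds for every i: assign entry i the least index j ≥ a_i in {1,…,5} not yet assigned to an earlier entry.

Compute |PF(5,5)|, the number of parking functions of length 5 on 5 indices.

|PF(5,5)| = 1·6^4 = 1×1296 = 1296 (Konheim–Weiss)
Example (5,2,1,3,3) → sorted (1,2,3,3,5): b_i ≤ i ∀i, a PF.

1296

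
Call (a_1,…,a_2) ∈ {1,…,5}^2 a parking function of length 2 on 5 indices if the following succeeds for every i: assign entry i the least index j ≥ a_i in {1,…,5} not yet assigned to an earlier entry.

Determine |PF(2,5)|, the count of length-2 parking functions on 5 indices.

24

|PF(2,5)| = (5−2+1)·(5+1)^(2−1) = 4×6 = 24
One tuple (4,2) → sorted (2,4): b_i ≤ 3+i ∀i, a PF.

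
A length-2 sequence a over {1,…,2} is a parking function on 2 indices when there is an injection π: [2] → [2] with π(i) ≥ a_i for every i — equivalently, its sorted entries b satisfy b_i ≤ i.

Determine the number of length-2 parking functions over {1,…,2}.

|PF| = (3−2)·3^(2−1) = 1 · 3 = 3 (Konheim–Weiss)
Example (1,2) → sorted (1,2): b_i ≤ i ∀i, a PF.

3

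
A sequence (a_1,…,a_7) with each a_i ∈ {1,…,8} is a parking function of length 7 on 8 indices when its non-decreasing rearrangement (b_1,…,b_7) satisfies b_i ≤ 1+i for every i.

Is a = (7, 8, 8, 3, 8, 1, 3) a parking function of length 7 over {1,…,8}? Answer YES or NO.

Rearranged: b = (1, 3, 3, 7, 8, 8, 8).
  b_1=1 ≤ 2
  b_2=3 ≤ 3
  b_3=3 ≤ 4
  b_4=7 > 5
  fails at i=4 ⇒ NO

NO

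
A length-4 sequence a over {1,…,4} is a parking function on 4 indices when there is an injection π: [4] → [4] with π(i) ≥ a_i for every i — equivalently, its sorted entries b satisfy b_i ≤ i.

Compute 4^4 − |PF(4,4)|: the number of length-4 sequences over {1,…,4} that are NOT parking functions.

131

|PF(4,4)| = (4+1−4)·(4+1)^{4−1} = 1·125 = 125
Check (3,2,2,3) → sorted (2,2,3,3): b_1=2>1, not a PF.
Total 256; non-PF = 256−125 = 131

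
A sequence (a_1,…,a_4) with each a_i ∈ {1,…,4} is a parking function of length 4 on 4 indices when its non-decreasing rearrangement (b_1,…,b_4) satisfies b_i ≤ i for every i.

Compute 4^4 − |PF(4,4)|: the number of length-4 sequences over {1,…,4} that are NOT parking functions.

|PF| = 1·5^3 = 1×125 = 125 [KW]
Check (2,4,2,4) → sorted (2,2,4,4): b_1=2>1, not a PF.
Total 256; non-PF = 256−125 = 131

131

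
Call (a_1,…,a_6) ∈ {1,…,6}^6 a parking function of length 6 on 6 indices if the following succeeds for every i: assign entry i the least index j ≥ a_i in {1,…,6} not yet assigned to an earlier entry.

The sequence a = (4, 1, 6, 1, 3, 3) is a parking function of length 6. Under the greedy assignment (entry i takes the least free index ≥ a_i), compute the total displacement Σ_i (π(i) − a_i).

Σπ = 6·7/2 = 21 (π permutes [6]); Σa = 4+1+6+1+3+3 = 18; disp = 21−18 = 3.

3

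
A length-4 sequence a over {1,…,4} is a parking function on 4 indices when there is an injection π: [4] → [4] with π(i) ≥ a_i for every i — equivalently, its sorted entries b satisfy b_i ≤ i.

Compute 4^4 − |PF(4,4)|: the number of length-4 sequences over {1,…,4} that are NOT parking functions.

Count = (4−4+1)·(4+1)^(4−1) = 1·125 = 125 (Pollak)
Example (4,4,4,2) → sorted (2,4,4,4): b_1=2>1, not a PF.
4^4 − 125 = 256 − 125 = 131

131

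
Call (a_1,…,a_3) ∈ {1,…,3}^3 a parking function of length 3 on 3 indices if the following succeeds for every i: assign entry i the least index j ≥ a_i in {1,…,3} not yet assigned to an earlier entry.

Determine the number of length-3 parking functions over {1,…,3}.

|PF(3,3)| = 1·4^2 = 1×16 = 16 (Konheim–Weiss)
Example (3,1,2) → sorted (1,2,3): b_i ≤ i ∀i, a PF.

16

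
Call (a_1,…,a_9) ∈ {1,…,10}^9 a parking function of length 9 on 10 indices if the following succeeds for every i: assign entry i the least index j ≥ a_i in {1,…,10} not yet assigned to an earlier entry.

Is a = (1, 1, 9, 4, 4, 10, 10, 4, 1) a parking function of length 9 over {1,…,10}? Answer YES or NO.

Order a: b = (1, 1, 1, 4, 4, 4, 9, 10, 10).
  b_1=1 ≤ 2
  b_2=1 ≤ 3
  b_3=1 ≤ 4
  b_4=4 ≤ 5
  b_5=4 ≤ 6
  b_6=4 ≤ 7
  b_7=9 > 8
  fails at i=7 ⇒ NO

NO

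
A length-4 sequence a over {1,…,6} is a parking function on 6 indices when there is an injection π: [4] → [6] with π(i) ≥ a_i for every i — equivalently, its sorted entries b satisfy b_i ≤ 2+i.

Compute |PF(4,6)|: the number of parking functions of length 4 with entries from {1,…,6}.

1029

|PF(4,6)| = (7−4)·7^(4−1) = 3 · 343 = 1029 (Konheim–Weiss)
Check (3,5,4,2) → sorted (2,3,4,5): b_i ≤ 2+i ∀i, a PF.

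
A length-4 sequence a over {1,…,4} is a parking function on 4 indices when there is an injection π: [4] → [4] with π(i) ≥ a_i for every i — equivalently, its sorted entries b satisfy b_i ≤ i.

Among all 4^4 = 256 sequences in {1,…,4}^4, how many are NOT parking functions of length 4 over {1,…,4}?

|PF(4,4)| = 1·5^3 = 1×125 = 125 [KW]
Example (3,3,2,3) → sorted (2,3,3,3): b_1=2>1, not a PF.
4^4 − 125 = 256 − 125 = 131

131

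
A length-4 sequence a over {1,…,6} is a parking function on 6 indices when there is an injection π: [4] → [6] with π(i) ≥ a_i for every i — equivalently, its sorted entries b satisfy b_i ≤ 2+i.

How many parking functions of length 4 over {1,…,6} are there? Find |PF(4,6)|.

1029

Count = 3·7^3 = 3·343 = 1029 (Konheim–Weiss)
Example (3,1,4,6) → sorted (1,3,4,6): b_i ≤ 2+i ∀i, a PF.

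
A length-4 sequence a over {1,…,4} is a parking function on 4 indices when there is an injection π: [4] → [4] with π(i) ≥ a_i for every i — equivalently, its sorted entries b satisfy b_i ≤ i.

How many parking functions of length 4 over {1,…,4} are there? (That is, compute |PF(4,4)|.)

#PF = 1·5^3 = 1×125 = 125 (Pollak)
Check (1,1,2,4) → sorted (1,1,2,4): b_i ≤ i ∀i, a PF.

125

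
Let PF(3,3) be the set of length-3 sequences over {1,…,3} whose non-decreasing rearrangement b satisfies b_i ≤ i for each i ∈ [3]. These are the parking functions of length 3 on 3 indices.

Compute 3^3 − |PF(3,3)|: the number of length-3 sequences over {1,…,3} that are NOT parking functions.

11

|PF(3,3)| = (3−3+1)·(3+1)^(3−1) = 1×16 = 16
E.g. (3,3,3) → sorted (3,3,3): b_1=3>1, not a PF.
3^3 − 16 = 27 − 16 = 11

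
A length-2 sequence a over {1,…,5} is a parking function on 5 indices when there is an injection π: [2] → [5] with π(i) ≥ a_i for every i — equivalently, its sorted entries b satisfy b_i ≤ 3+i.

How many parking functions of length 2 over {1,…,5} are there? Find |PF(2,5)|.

24

Count = (6−2)·6^(2−1) = 4 · 6 = 24 (Pollak)
E.g. (5,4) → sorted (4,5): b_i ≤ 3+i ∀i, a PF.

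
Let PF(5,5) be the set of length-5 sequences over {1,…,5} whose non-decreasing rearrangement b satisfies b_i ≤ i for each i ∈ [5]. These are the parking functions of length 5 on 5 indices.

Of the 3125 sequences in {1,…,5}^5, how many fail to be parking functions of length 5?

1829

Count = (5+1−5)·(5+1)^{5−1} = 1·1296 = 1296
One tuple (1,2,5,5,1) → sorted (1,1,2,5,5): b_4=5>4, not a PF.
5^5 − 1296 = 3125 − 1296 = 1829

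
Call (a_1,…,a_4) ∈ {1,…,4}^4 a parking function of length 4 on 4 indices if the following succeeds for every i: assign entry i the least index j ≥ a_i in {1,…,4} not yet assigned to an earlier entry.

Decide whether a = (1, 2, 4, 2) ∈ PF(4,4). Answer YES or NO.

YES

Sorted: b = (1, 2, 2, 4).
  b_1=1 ≤ 1
  b_2=2 ≤ 2
  b_3=2 ≤ 3
  b_4=4 ≤ 4
All bounds hold ⇒ YES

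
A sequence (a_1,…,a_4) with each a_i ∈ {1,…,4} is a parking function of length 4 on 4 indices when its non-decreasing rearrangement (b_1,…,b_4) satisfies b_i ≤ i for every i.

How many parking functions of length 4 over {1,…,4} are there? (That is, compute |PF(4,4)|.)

|PF(4,4)| = (5−4)·5^(4−1) = 1×125 = 125 (Konheim–Weiss)
Check (1,3,2,1) → sorted (1,1,2,3): b_i ≤ i ∀i, a PF.

125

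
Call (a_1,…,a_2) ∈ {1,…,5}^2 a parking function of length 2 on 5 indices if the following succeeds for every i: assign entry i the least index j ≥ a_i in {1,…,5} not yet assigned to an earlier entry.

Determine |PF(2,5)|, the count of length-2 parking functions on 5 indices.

#PF = (6−2)·6^(2−1) = 4×6 = 24 [KW]
Example (2,3) → sorted (2,3): b_i ≤ 3+i ∀i, a PF.

24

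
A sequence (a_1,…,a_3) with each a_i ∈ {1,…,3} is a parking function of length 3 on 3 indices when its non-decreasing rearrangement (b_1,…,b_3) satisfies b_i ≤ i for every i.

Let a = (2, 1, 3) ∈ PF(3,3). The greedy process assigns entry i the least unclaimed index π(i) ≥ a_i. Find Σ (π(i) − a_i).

0

Σπ = 3·4/2 = 6 (π permutes [3]); Σa = 2+1+3 = 6; disp = 6−6 = 0.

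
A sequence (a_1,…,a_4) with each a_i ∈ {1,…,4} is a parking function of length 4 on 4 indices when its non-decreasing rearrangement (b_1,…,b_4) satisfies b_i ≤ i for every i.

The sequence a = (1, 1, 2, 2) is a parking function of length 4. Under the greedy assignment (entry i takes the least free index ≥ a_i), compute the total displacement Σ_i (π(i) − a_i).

Σπ = 4·5/2 = 10 (π permutes [4]); Σa = 1+1+2+2 = 6; disp = 10−6 = 4.

4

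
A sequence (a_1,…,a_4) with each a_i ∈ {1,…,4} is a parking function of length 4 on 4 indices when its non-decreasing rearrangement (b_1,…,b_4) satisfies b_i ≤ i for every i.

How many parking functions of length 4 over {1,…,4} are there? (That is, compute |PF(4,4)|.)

#PF = (4+1−4)·(4+1)^{4−1} = 1·125 = 125
Check (4,2,2,1) → sorted (1,2,2,4): b_i ≤ i ∀i, a PF.

125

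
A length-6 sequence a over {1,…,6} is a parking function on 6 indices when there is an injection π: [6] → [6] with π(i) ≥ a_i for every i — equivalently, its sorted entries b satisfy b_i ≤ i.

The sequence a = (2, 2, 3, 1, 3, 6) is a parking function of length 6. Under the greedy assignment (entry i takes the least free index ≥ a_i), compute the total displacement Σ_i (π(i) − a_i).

4

Σπ = 6·7/2 = 21 (π permutes [6]); Σa = 2+2+3+1+3+6 = 17; disp = 21−17 = 4.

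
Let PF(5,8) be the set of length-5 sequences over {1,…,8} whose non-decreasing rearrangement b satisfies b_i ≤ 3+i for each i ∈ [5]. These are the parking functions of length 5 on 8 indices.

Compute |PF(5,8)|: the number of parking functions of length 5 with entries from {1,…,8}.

#PF = (8−5+1)·(8+1)^(5−1) = 4·6561 = 26244 (Pollak)
E.g. (1,8,7,3,3) → sorted (1,3,3,7,8): b_i ≤ 3+i ∀i, a PF.

26244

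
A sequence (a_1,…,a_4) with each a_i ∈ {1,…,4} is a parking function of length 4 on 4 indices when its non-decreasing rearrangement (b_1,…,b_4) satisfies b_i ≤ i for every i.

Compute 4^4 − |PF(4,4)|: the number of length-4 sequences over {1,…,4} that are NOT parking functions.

|PF| = 1·5^3 = 1·125 = 125 (Konheim–Weiss)
One tuple (4,2,4,2) → sorted (2,2,4,4): b_1=2>1, not a PF.
Total 256; non-PF = 256−125 = 131

131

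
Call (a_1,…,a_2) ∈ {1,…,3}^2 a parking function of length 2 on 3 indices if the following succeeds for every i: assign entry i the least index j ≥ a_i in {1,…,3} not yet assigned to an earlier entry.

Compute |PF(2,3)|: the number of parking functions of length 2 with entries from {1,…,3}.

Count = (3+1−2)·(3+1)^{2−1} = 2·4 = 8 (Pollak)
Check (2,2) → sorted (2,2): b_i ≤ 1+i ∀i, a PF.

8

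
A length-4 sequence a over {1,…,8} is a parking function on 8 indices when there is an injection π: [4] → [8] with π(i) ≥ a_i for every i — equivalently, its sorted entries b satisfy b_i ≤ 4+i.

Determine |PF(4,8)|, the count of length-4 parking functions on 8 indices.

3645

|PF| = 5·9^3 = 5 · 729 = 3645 (Pollak)
One tuple (7,3,8,3) → sorted (3,3,7,8): b_i ≤ 4+i ∀i, a PF.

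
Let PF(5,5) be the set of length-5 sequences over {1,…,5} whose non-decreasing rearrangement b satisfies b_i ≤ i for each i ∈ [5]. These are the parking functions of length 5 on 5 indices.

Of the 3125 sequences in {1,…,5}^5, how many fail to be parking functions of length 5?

1829

|PF(5,5)| = (5−5+1)·(5+1)^(5−1) = 1×1296 = 1296
One tuple (4,4,3,5,5) → sorted (3,4,4,5,5): b_1=3>1, not a PF.
Total 3125; non-PF = 3125−1296 = 1829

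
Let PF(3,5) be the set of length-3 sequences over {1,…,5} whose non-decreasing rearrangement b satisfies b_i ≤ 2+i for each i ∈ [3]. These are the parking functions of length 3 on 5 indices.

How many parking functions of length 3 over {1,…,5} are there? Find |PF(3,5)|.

#PF = (5+1−3)·(5+1)^{3−1} = 3·36 = 108
Example (2,4,2) → sorted (2,2,4): b_i ≤ 2+i ∀i, a PF.

108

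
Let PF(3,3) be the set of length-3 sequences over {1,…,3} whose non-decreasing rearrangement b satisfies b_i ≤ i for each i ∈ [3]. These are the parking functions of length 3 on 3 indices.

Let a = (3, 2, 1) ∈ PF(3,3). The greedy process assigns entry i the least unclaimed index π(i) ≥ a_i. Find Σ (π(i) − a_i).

Σπ(i) = 1+…+3 = 6; Σa = 3+2+1 = 6; disp = 6−6 = 0.

0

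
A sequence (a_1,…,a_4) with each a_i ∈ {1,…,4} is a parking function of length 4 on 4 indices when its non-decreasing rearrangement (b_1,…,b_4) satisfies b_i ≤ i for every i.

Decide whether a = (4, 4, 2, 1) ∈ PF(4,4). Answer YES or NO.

Sorted: b = (1, 2, 4, 4).
  b_1=1 ≤ 1
  b_2=2 ≤ 2
  b_3=4 > 3
  fails at i=3 ⇒ NO

NO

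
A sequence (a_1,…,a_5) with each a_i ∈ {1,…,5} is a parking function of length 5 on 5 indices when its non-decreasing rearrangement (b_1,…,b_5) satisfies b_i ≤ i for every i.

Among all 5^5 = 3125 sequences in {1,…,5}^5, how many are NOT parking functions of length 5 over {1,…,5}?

1829

#PF = (6−5)·6^(5−1) = 1×1296 = 1296 [KW]
Check (5,2,3,3,5) → sorted (2,3,3,5,5): b_1=2>1, not a PF.
So 3125 − 1296 = 1829 fail.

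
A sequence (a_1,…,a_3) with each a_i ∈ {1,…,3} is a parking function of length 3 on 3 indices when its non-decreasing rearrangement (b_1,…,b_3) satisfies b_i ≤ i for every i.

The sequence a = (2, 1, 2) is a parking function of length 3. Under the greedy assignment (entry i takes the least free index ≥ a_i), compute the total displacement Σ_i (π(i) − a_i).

1

Σπ = 3·4/2 = 6 (π permutes [3]); Σa = 2+1+2 = 5; disp = 6−5 = 1.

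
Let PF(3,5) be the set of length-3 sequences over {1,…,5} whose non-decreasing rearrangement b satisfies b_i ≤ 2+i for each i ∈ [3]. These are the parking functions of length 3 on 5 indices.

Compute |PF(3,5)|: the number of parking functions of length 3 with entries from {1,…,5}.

|PF| = 3·6^2 = 3 · 36 = 108 [KW]
Example (1,5,1) → sorted (1,1,5): b_i ≤ 2+i ∀i, a PF.

108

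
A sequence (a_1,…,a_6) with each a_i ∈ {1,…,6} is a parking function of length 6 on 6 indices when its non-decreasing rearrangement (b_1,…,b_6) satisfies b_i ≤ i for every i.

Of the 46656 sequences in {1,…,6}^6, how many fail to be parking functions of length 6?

29849

#PF = (6−6+1)·(6+1)^(6−1) = 1 · 16807 = 16807 (Konheim–Weiss)
One tuple (5,4,6,6,2,5) → sorted (2,4,5,5,6,6): b_1=2>1, not a PF.
So 46656 − 16807 = 29849 fail.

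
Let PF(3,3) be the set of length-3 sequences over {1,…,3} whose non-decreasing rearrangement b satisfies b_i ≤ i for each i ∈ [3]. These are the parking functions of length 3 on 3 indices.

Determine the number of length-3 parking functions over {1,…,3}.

Count = (4−3)·4^(3−1) = 1·16 = 16
Example (1,1,3) → sorted (1,1,3): b_i ≤ i ∀i, a PF.

16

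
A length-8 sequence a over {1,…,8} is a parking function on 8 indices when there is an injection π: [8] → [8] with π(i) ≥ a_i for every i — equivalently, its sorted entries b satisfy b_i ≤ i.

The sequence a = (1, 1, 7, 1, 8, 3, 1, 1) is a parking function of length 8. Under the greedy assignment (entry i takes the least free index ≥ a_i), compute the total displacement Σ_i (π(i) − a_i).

Σπ(i) = 1+…+8 = 36; Σa = 1+1+7+1+8+3+1+1 = 23; disp = 36−23 = 13.

13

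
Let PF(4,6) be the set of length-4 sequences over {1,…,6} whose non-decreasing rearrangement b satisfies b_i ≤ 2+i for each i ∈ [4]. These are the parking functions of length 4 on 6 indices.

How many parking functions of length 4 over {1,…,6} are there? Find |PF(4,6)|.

Count = (7−4)·7^(4−1) = 3 · 343 = 1029 [KW]
Example (5,6,2,3) → sorted (2,3,5,6): b_i ≤ 2+i ∀i, a PF.

1029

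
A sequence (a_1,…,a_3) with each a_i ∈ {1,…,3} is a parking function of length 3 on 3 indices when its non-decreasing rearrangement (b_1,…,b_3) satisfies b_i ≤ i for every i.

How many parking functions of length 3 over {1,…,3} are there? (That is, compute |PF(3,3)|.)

|PF| = (3+1−3)·(3+1)^{3−1} = 1·16 = 16
Check (2,1,3) → sorted (1,2,3): b_i ≤ i ∀i, a PF.

16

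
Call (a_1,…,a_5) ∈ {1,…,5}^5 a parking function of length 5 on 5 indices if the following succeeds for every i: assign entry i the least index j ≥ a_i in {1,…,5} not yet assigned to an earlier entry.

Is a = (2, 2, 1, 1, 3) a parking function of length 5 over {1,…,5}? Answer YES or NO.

YES

Rearranged: b = (1, 1, 2, 2, 3).
  b_1=1 ≤ 1
  b_2=1 ≤ 2
  b_3=2 ≤ 3
  b_4=2 ≤ 4
  b_5=3 ≤ 5
All bounds hold ⇒ YES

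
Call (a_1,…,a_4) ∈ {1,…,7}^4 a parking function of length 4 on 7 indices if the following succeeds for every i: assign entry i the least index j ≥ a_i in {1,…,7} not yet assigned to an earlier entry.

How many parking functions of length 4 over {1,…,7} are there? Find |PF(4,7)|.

2048

Count = (7−4+1)·(7+1)^(4−1) = 4·512 = 2048 [KW]
One tuple (2,1,3,5) → sorted (1,2,3,5): b_i ≤ 3+i ∀i, a PF.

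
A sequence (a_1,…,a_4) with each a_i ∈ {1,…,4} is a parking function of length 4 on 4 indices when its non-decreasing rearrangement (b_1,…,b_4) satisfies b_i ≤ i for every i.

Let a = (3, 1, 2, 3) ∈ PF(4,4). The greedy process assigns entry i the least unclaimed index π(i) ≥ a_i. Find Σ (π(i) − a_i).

1

Σπ(i) = 1+…+4 = 10; Σa = 3+1+2+3 = 9; disp = 10−9 = 1.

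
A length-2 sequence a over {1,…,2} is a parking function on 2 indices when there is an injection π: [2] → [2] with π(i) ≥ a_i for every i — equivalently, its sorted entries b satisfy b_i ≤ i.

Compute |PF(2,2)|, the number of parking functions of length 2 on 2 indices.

3

|PF(2,2)| = 1·3^1 = 1×3 = 3 [KW]
Check (1,1) → sorted (1,1): b_i ≤ i ∀i, a PF.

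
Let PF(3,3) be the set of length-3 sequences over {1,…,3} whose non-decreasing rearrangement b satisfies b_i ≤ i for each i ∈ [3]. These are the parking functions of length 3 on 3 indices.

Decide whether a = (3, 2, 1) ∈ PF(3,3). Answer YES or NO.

Rearranged: b = (1, 2, 3).
  b_1=1 ≤ 1
  b_2=2 ≤ 2
  b_3=3 ≤ 3
All bounds hold ⇒ YES

YES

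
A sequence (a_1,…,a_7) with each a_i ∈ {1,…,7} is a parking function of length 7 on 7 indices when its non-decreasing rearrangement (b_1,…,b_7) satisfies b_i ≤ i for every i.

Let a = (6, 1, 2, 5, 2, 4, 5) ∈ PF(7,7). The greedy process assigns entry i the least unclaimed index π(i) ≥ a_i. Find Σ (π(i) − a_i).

3

Σπ(i) = 1+…+7 = 28; Σa = 6+1+2+5+2+4+5 = 25; disp = 28−25 = 3.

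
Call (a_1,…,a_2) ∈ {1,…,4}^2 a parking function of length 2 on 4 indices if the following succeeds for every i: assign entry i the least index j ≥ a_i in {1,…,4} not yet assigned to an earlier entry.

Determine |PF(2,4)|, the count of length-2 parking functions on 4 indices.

#PF = (4−2+1)·(4+1)^(2−1) = 3 · 5 = 15
Example (1,4) → sorted (1,4): b_i ≤ 2+i ∀i, a PF.

15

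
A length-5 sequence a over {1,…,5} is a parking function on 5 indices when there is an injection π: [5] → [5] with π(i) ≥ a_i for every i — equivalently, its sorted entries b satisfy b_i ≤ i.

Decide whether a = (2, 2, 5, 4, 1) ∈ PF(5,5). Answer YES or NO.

YES

Rearranged: b = (1, 2, 2, 4, 5).
  b_1=1 ≤ 1
  b_2=2 ≤ 2
  b_3=2 ≤ 3
  b_4=4 ≤ 4
  b_5=5 ≤ 5
All bounds hold ⇒ YES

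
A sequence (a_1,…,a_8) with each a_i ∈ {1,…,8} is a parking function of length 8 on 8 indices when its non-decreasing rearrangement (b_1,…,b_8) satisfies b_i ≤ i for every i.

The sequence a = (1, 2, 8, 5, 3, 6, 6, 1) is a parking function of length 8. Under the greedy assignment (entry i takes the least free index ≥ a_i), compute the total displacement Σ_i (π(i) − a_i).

4

Σπ(i) = 1+…+8 = 36; Σa = 1+2+8+5+3+6+6+1 = 32; disp = 36−32 = 4.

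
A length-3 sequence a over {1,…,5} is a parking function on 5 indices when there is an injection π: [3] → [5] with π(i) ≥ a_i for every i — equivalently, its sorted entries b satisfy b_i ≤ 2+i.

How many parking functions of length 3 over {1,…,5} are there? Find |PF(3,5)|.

#PF = (6−3)·6^(3−1) = 3 · 36 = 108 [KW]
Check (4,2,3) → sorted (2,3,4): b_i ≤ 2+i ∀i, a PF.

108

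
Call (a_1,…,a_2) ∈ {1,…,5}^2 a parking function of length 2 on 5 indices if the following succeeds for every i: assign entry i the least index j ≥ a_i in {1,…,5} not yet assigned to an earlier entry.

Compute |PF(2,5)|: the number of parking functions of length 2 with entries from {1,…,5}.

#PF = (6−2)·6^(2−1) = 4×6 = 24
Example (2,5) → sorted (2,5): b_i ≤ 3+i ∀i, a PF.

24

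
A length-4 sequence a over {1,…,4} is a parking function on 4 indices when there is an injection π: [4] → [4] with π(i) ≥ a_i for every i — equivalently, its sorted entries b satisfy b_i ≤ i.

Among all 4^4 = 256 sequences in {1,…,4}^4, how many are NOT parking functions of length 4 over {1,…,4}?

131

|PF(4,4)| = (5−4)·5^(4−1) = 1·125 = 125 (Konheim–Weiss)
One tuple (4,3,3,2) → sorted (2,3,3,4): b_1=2>1, not a PF.
4^4 − 125 = 256 − 125 = 131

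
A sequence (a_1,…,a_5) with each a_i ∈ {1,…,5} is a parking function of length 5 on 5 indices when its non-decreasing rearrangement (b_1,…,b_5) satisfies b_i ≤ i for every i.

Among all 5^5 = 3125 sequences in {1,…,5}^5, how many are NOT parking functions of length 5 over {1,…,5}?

1829

Count = (5−5+1)·(5+1)^(5−1) = 1 · 1296 = 1296 [KW]
One tuple (5,3,5,3,3) → sorted (3,3,3,5,5): b_1=3>1, not a PF.
5^5 − 1296 = 3125 − 1296 = 1829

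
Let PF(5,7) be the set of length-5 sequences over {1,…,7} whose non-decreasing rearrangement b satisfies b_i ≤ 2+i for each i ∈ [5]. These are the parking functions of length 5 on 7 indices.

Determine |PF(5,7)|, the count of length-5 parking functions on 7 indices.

12288

#PF = 3·8^4 = 3 · 4096 = 12288
Check (2,1,5,4,7) → sorted (1,2,4,5,7): b_i ≤ 2+i ∀i, a PF.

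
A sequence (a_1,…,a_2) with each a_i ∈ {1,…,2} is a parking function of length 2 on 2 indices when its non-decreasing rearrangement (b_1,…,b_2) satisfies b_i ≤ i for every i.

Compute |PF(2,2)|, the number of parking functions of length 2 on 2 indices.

3

Count = (2+1−2)·(2+1)^{2−1} = 1 · 3 = 3 [KW]
One tuple (1,2) → sorted (1,2): b_i ≤ i ∀i, a PF.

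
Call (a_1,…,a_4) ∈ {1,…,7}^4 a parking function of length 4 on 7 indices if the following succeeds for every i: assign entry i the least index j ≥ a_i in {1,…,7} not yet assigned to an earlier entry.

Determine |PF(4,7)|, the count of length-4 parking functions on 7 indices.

#PF = 4·8^3 = 4 · 512 = 2048
E.g. (2,5,4,3) → sorted (2,3,4,5): b_i ≤ 3+i ∀i, a PF.

2048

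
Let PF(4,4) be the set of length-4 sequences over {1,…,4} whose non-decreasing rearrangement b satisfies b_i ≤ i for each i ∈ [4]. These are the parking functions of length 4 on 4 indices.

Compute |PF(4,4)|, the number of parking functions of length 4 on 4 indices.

125

Count = (4−4+1)·(4+1)^(4−1) = 1 · 125 = 125
One tuple (4,1,1,2) → sorted (1,1,2,4): b_i ≤ i ∀i, a PF.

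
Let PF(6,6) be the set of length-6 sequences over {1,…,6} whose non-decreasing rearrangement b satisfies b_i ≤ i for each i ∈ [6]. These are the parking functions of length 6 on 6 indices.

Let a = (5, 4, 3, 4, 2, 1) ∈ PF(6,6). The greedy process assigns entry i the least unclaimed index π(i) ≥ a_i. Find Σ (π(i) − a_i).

2

Σπ = 21 ({1..6} each once); Σa = 5+4+3+4+2+1 = 19; disp = 21−19 = 2.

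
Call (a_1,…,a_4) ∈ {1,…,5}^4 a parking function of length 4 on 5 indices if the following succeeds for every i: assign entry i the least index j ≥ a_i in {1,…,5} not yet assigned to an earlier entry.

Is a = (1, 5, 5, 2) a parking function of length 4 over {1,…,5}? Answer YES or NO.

NO

Order a: b = (1, 2, 5, 5).
  b_1=1 ≤ 2
  b_2=2 ≤ 3
  b_3=5 > 4
  fails at i=3 ⇒ NO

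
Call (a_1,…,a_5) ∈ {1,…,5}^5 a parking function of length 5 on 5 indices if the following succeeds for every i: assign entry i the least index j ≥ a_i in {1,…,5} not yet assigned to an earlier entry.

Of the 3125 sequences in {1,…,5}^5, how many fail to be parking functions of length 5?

#PF = (6−5)·6^(5−1) = 1·1296 = 1296
Check (5,4,5,2,5) → sorted (2,4,5,5,5): b_1=2>1, not a PF.
5^5 − 1296 = 3125 − 1296 = 1829

1829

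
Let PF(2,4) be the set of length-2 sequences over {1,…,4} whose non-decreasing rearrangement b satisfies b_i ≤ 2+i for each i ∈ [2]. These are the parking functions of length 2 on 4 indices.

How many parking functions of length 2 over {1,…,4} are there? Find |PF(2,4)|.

15

#PF = (5−2)·5^(2−1) = 3 · 5 = 15 [KW]
Check (3,3) → sorted (3,3): b_i ≤ 2+i ∀i, a PF.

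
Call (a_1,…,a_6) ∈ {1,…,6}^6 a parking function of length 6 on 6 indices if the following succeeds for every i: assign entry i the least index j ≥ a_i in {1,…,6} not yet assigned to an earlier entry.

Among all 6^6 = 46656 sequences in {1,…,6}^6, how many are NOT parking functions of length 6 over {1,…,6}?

29849

#PF = (7−6)·7^(6−1) = 1×16807 = 16807 (Pollak)
E.g. (6,4,4,6,5,6) → sorted (4,4,5,6,6,6): b_1=4>1, not a PF.
So 46656 − 16807 = 29849 fail.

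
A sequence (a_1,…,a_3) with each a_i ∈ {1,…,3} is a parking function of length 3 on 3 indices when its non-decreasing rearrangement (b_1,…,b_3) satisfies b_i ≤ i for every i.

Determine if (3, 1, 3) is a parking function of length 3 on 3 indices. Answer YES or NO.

NO

Rearranged: b = (1, 3, 3).
  b_1=1 ≤ 1
  b_2=3 > 2
  fails at i=2 ⇒ NO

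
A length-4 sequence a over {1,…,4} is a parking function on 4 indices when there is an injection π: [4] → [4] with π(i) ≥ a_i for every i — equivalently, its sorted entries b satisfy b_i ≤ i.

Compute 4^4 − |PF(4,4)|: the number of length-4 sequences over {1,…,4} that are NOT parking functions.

#PF = (4−4+1)·(4+1)^(4−1) = 1 · 125 = 125 (Pollak)
Example (4,4,3,4) → sorted (3,4,4,4): b_1=3>1, not a PF.
Total 256; non-PF = 256−125 = 131

131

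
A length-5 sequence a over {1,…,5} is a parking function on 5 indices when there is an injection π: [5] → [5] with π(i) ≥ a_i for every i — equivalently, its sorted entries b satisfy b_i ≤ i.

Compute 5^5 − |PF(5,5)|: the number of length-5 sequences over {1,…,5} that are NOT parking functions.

#PF = (5+1−5)·(5+1)^{5−1} = 1×1296 = 1296
E.g. (4,5,4,5,5) → sorted (4,4,5,5,5): b_1=4>1, not a PF.
Total 3125; non-PF = 3125−1296 = 1829

1829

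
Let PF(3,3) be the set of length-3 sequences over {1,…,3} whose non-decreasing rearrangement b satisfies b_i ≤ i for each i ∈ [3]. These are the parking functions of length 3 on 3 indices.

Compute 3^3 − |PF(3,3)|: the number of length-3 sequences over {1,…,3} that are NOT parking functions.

Count = (4−3)·4^(3−1) = 1×16 = 16 (Pollak)
Example (3,1,3) → sorted (1,3,3): b_2=3>2, not a PF.
Total 27; non-PF = 27−16 = 11

11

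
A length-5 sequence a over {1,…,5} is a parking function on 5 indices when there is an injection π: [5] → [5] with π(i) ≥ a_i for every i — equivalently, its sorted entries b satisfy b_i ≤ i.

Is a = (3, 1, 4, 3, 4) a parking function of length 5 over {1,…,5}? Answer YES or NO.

Sorted: b = (1, 3, 3, 4, 4).
  b_1=1 ≤ 1
  b_2=3 > 2
  fails at i=2 ⇒ NO

NO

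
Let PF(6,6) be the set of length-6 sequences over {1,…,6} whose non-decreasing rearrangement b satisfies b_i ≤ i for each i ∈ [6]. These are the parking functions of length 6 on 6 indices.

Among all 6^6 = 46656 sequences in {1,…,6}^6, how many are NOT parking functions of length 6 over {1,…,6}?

29849

|PF(6,6)| = (6+1−6)·(6+1)^{6−1} = 1·16807 = 16807 (Konheim–Weiss)
Check (5,3,4,2,5,3) → sorted (2,3,3,4,5,5): b_1=2>1, not a PF.
So 46656 − 16807 = 29849 fail.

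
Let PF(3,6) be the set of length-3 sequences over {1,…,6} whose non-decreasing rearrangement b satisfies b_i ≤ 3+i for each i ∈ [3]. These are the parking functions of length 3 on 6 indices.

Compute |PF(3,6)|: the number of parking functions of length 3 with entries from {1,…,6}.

Count = (6+1−3)·(6+1)^{3−1} = 4×49 = 196
One tuple (4,1,1) → sorted (1,1,4): b_i ≤ 3+i ∀i, a PF.

196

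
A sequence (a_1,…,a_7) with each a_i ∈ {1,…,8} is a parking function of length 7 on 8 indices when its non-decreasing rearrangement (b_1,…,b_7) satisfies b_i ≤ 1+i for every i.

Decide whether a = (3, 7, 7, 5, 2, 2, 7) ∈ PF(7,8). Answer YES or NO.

Order a: b = (2, 2, 3, 5, 7, 7, 7).
  b_1=2 ≤ 2
  b_2=2 ≤ 3
  b_3=3 ≤ 4
  b_4=5 ≤ 5
  b_5=7 > 6
  fails at i=5 ⇒ NO

NO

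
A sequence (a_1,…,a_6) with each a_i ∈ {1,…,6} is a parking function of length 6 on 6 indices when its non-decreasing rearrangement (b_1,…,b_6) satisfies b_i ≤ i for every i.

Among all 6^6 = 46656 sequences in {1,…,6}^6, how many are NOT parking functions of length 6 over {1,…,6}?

29849

#PF = (6+1−6)·(6+1)^{6−1} = 1×16807 = 16807 [KW]
E.g. (6,5,5,4,5,5) → sorted (4,5,5,5,5,6): b_1=4>1, not a PF.
So 46656 − 16807 = 29849 fail.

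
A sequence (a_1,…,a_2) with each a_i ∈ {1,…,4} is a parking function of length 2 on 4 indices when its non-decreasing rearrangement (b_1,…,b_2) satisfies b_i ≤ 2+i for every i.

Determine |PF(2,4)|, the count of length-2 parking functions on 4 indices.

|PF(2,4)| = (5−2)·5^(2−1) = 3 · 5 = 15 [KW]
One tuple (4,2) → sorted (2,4): b_i ≤ 2+i ∀i, a PF.

15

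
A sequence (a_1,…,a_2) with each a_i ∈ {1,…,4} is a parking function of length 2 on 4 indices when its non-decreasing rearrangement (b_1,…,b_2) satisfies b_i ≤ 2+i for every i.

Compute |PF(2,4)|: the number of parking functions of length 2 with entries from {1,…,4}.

15

|PF| = 3·5^1 = 3×5 = 15
Check (1,1) → sorted (1,1): b_i ≤ 2+i ∀i, a PF.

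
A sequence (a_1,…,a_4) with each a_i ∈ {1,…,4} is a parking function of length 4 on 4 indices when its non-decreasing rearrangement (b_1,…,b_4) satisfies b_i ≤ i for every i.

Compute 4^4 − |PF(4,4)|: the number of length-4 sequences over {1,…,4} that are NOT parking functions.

Count = (5−4)·5^(4−1) = 1 · 125 = 125
One tuple (1,4,2,4) → sorted (1,2,4,4): b_3=4>3, not a PF.
Total 256; non-PF = 256−125 = 131

131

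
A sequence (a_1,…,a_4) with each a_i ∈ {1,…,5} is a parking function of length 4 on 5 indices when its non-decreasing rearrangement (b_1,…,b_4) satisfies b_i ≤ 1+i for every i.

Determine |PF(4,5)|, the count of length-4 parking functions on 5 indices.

|PF| = (5−4+1)·(5+1)^(4−1) = 2·216 = 432 [KW]
One tuple (4,3,1,1) → sorted (1,1,3,4): b_i ≤ 1+i ∀i, a PF.

432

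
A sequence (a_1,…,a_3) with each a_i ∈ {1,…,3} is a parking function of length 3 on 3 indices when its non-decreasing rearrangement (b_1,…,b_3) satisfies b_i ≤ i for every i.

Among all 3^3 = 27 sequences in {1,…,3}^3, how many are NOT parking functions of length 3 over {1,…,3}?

|PF| = (4−3)·4^(3−1) = 1 · 16 = 16 (Pollak)
Example (2,2,2) → sorted (2,2,2): b_1=2>1, not a PF.
So 27 − 16 = 11 fail.

11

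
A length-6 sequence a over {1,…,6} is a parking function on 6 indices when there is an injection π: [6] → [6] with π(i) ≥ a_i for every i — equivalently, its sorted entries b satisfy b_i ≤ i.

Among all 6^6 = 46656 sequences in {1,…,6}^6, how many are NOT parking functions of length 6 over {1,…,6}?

29849

|PF(6,6)| = 1·7^5 = 1·16807 = 16807 (Konheim–Weiss)
One tuple (5,1,6,6,1,5) → sorted (1,1,5,5,6,6): b_3=5>3, not a PF.
So 46656 − 16807 = 29849 fail.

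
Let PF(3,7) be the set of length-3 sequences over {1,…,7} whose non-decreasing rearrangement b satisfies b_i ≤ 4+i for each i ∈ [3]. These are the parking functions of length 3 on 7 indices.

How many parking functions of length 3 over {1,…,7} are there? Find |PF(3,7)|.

320

Count = 5·8^2 = 5 · 64 = 320 [KW]
Check (4,2,4) → sorted (2,4,4): b_i ≤ 4+i ∀i, a PF.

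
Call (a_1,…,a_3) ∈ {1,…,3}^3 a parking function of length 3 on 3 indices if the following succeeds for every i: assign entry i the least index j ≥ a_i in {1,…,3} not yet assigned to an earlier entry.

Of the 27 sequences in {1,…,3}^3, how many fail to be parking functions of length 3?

#PF = (4−3)·4^(3−1) = 1·16 = 16 (Pollak)
Check (3,2,3) → sorted (2,3,3): b_1=2>1, not a PF.
3^3 − 16 = 27 − 16 = 11

11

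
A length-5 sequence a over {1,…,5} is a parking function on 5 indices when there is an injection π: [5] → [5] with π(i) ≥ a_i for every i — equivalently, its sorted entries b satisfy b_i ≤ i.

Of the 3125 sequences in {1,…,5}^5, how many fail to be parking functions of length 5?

Count = (6−5)·6^(5−1) = 1 · 1296 = 1296
E.g. (5,1,4,4,5) → sorted (1,4,4,5,5): b_2=4>2, not a PF.
So 3125 − 1296 = 1829 fail.

1829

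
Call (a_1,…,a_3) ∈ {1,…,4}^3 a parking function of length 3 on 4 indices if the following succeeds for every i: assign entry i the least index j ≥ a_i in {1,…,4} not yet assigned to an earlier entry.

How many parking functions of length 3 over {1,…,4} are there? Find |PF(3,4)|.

50

|PF(3,4)| = 2·5^2 = 2 · 25 = 50
One tuple (3,3,1) → sorted (1,3,3): b_i ≤ 1+i ∀i, a PF.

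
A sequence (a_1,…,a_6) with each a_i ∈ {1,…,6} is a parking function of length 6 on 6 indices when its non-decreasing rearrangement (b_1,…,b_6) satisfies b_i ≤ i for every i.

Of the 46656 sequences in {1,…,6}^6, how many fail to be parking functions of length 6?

29849

#PF = (6−6+1)·(6+1)^(6−1) = 1 · 16807 = 16807 [KW]
Example (6,2,2,5,2,5) → sorted (2,2,2,5,5,6): b_1=2>1, not a PF.
So 46656 − 16807 = 29849 fail.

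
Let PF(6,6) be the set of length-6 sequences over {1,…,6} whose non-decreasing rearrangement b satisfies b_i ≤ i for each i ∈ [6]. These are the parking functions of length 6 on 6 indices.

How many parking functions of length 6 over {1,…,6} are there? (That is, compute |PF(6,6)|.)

Count = (7−6)·7^(6−1) = 1×16807 = 16807 [KW]
Check (6,1,4,2,2,3) → sorted (1,2,2,3,4,6): b_i ≤ i ∀i, a PF.

16807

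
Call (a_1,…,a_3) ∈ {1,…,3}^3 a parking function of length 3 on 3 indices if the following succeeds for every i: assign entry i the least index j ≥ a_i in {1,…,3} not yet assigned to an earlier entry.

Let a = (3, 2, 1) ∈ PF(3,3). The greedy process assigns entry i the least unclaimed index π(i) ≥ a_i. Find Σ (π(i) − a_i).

Σπ = 6 ({1..3} each once); Σa = 3+2+1 = 6; disp = 6−6 = 0.

0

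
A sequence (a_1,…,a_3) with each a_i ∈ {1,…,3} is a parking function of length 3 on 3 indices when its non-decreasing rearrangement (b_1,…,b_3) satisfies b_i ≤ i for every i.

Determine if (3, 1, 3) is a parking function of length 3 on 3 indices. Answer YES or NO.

Sorted: b = (1, 3, 3).
  b_1=1 ≤ 1
  b_2=3 > 2
  fails at i=2 ⇒ NO

NO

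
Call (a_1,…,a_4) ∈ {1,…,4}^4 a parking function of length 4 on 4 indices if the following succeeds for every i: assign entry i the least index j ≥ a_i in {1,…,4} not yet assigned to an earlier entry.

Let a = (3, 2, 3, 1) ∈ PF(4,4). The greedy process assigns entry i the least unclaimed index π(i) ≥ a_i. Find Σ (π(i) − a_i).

1

Σπ = 10 ({1..4} each once); Σa = 3+2+3+1 = 9; disp = 10−9 = 1.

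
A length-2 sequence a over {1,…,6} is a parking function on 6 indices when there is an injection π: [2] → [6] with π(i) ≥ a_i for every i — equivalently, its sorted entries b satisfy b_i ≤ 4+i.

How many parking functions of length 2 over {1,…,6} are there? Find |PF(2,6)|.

Count = (7−2)·7^(2−1) = 5×7 = 35 (Pollak)
Check (2,5) → sorted (2,5): b_i ≤ 4+i ∀i, a PF.

35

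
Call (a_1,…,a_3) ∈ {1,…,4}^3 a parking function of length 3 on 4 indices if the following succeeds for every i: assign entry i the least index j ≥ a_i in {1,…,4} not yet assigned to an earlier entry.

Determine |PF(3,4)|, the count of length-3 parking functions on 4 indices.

50

|PF(3,4)| = (4+1−3)·(4+1)^{3−1} = 2·25 = 50 (Konheim–Weiss)
One tuple (3,1,3) → sorted (1,3,3): b_i ≤ 1+i ∀i, a PF.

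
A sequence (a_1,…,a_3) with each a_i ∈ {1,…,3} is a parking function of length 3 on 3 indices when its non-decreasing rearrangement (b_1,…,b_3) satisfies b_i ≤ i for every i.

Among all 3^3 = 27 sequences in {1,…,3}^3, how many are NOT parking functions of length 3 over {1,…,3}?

11

|PF| = 1·4^2 = 1 · 16 = 16 (Konheim–Weiss)
Check (3,3,2) → sorted (2,3,3): b_1=2>1, not a PF.
Total 27; non-PF = 27−16 = 11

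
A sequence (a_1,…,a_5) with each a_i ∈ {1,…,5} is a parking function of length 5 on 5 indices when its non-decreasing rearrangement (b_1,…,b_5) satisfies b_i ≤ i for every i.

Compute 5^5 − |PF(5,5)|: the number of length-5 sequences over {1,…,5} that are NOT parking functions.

Count = (6−5)·6^(5−1) = 1·1296 = 1296 (Konheim–Weiss)
Check (5,3,5,3,2) → sorted (2,3,3,5,5): b_1=2>1, not a PF.
5^5 − 1296 = 3125 − 1296 = 1829

1829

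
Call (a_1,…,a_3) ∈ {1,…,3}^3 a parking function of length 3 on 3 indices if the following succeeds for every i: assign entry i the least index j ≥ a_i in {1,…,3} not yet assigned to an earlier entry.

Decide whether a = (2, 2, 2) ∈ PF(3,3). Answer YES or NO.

Order a: b = (2, 2, 2).
  b_1=2 > 1
  fails at i=1 ⇒ NO

NO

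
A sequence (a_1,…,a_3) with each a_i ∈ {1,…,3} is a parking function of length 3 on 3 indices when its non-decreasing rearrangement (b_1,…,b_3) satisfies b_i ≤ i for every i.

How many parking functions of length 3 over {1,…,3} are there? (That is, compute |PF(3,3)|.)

16

|PF(3,3)| = (3−3+1)·(3+1)^(3−1) = 1·16 = 16 (Pollak)
Example (2,1,1) → sorted (1,1,2): b_i ≤ i ∀i, a PF.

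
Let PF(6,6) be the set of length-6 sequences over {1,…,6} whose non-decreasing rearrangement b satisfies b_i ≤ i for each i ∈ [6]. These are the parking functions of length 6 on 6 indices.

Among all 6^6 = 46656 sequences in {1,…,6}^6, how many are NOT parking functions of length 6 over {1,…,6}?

#PF = (6+1−6)·(6+1)^{6−1} = 1×16807 = 16807 (Konheim–Weiss)
Check (4,5,5,6,4,3) → sorted (3,4,4,5,5,6): b_1=3>1, not a PF.
6^6 − 16807 = 46656 − 16807 = 29849

29849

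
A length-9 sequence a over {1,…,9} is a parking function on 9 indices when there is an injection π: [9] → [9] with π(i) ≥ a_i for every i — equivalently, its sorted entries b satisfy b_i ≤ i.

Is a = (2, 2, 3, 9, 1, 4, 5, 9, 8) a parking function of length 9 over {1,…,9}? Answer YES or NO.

Sorted: b = (1, 2, 2, 3, 4, 5, 8, 9, 9).
  b_1=1 ≤ 1
  b_2=2 ≤ 2
  b_3=2 ≤ 3
  b_4=3 ≤ 4
  b_5=4 ≤ 5
  b_6=5 ≤ 6
  b_7=8 > 7
  fails at i=7 ⇒ NO

NO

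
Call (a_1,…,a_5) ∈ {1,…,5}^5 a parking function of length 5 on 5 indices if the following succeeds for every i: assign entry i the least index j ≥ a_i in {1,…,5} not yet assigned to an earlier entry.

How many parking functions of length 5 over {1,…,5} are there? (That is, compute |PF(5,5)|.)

1296

|PF(5,5)| = 1·6^4 = 1 · 1296 = 1296 [KW]
E.g. (2,1,1,1,1) → sorted (1,1,1,1,2): b_i ≤ i ∀i, a PF.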